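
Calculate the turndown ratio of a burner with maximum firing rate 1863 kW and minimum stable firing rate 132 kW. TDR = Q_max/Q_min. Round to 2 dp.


TDR = Q_max / Q_min
TDR = 1863 / 132 = 14.11


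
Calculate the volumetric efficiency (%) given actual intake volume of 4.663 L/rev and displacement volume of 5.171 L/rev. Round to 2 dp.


eta_v = (V_actual / V_disp) * 100
Ratio = 4.663 / 5.171 = 0.9018
eta_v = 0.9018 * 100 = 90.18%


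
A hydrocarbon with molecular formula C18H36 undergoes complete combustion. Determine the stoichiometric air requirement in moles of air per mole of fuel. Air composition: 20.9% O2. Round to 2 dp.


Balanced combustion: C18H36 + 27 O2 -> 18 CO2 + 18 H2O
O2 needed = C + H/4 = 18 + 36/4 = 27.00 moles
Air moles = O2 / 0.209 = 27.00 / 0.209 = 129.19 moles air


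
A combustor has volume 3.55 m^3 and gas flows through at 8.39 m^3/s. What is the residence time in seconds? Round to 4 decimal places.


tau = V / Q_flow
tau = 3.55 / 8.39 = 0.4231 s


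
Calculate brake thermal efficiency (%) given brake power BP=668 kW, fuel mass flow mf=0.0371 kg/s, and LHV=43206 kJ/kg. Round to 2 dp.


eta_BTE = (BP / (mf * LHV)) * 100
Denominator = 0.0371 * 43206 = 1602.9426 kW
eta_BTE = (668 / 1602.9426) * 100 = 41.67%


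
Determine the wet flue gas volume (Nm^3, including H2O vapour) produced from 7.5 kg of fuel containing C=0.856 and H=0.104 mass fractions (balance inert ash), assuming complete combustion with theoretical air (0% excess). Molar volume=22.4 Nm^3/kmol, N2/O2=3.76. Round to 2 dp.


Per kg fuel: CO2 = (C/12 kmol)*22.4 = (0.856/12)*22.4 = 1.59787 Nm^3
Per kg fuel: H2O = (H/2 kmol)*22.4 = (0.104/2)*22.4 = 1.16480 Nm^3
O2 needed per kg fuel = C/12 + H/4 = 0.856/12 + 0.104/4 = 0.09733333 kmol
Per kg fuel: N2 = O2*3.76*22.4 = 0.09733333*3.76*22.4 = 8.19780 Nm^3
Total per kg = 1.59787 + 1.16480 + 8.19780 = 10.96047 Nm^3
Total = 10.96047 * 7.5 = 82.20 Nm^3


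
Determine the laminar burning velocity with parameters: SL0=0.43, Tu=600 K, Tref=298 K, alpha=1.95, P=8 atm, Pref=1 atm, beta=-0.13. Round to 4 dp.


SL = SL0 * (Tu/Tref)^alpha * (P/Pref)^beta
T ratio = 600/298 = 2.01342282
(T ratio)^alpha = 2.01342282^1.95 = 3.914472
(P/Pref)^beta = 8^(-0.13) = 0.763130
SL = 0.43 * 3.914472 * 0.763130 = 1.2845 m/s


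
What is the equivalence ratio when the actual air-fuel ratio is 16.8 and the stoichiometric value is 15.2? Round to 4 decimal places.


phi = AFR_stoich / AFR_actual
phi = 15.2 / 16.8 = 0.9048


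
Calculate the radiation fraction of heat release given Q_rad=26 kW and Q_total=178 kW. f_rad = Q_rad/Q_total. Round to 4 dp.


f_rad = Q_rad / Q_total
f_rad = 26 / 178 = 0.1461


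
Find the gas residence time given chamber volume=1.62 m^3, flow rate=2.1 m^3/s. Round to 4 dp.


tau = V / Q_flow
tau = 1.62 / 2.1 = 0.7714 s


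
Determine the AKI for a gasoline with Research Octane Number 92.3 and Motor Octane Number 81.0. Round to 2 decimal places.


AKI = (RON + MON) / 2
AKI = (92.3 + 81.0) / 2
AKI = 173.3 / 2 = 86.65


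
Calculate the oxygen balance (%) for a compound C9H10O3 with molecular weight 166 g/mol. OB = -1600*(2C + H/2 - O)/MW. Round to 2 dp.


OB = -1600 * (2C + H/2 - O) / MW
Inner = 2*9 + 10/2 - 3 = 20.00
OB = -1600 * 20.00 / 166 = -192.77%


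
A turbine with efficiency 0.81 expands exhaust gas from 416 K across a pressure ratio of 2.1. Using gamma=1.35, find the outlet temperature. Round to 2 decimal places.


T_out = T_in * (1 - eta * (1 - PR^(-(gamma-1)/gamma)))
Exponent = -(1.35-1)/1.35 = -0.25925926
PR^exp = 2.1^(-0.25925926) = 0.82501466
Factor = 1 - 0.81*(1 - 0.82501466) = 0.85826187
T_out = 416 * 0.85826187 = 357.04 K


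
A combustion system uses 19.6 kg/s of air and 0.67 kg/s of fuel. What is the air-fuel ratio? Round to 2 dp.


AFR = m_air / m_fuel
AFR = 19.6 / 0.67 = 29.25


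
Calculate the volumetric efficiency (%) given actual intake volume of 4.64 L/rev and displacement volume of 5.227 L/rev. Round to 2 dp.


eta_v = (V_actual / V_disp) * 100
Ratio = 4.64 / 5.227 = 0.8877
eta_v = 0.8877 * 100 = 88.77%


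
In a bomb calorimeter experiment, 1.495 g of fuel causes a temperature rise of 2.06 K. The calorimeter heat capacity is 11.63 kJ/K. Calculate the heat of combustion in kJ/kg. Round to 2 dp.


Hc = C_cal * delta_T / m_fuel
Q_released = 11.63 * 2.06 = 23.9578 kJ
m_fuel = 1.495 g = 1.495/1000 kg = 0.001495 kg
Hc = 23.9578 / 0.001495 = 16025.28 kJ/kg


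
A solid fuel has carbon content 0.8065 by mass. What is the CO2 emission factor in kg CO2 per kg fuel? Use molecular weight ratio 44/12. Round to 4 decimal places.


EF = C_frac * (M_CO2 / M_C)
EF = 0.8065 * (44/12)
EF = 0.8065 * 3.666667 = 2.9572 kg_CO2/kg_fuel


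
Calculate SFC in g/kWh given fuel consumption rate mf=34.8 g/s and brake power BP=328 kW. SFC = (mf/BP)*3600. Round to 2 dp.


SFC = (mf / BP) * 3600
Rate = 34.8 / 328 = 0.106098 g/(s*kW)
SFC = 0.106098 * 3600 = 381.95 g/kWh


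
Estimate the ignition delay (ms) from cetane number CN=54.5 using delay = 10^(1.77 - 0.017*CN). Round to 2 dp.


delay = 10^(1.77 - 0.017*CN)
Exponent = 1.77 - 0.017*54.5 = 0.8435
delay = 10^0.8435 = 6.97 ms


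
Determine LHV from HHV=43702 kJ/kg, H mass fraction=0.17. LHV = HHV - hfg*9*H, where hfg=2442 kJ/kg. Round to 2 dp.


LHV = HHV - hfg * 9 * H
Water correction = 2442 * 9 * 0.17 = 3736.260 kJ/kg
LHV = 43702 - 3736.260 = 39965.74 kJ/kg


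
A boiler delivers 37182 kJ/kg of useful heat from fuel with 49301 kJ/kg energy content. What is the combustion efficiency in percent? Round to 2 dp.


Efficiency = (Q_useful / Q_fuel) * 100
Efficiency = (37182 / 49301) * 100
Efficiency = 0.7542 * 100 = 75.42%


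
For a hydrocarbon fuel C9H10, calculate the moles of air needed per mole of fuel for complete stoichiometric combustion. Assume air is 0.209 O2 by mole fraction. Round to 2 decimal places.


Balanced combustion: C9H10 + 11.5 O2 -> 9 CO2 + 5 H2O
O2 needed = C + H/4 = 9 + 10/4 = 11.50 moles
Air moles = O2 / 0.209 = 11.50 / 0.209 = 55.02 moles air


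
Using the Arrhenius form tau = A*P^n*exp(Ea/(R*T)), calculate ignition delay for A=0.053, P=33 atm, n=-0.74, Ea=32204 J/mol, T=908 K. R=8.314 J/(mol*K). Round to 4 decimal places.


tau = A * P^n * exp(Ea/(R*T))
P^n = 33^(-0.74) = 0.07521417
Ea/(R*T) = 32204/(8.314*908) = 4.265932
exp(Ea/(R*T)) = 71.231291
tau = 0.053 * 0.07521417 * 71.231291 = 0.2840 ms


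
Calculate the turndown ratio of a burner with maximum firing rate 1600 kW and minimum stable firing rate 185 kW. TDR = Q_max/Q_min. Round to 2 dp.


TDR = Q_max / Q_min
TDR = 1600 / 185 = 8.65


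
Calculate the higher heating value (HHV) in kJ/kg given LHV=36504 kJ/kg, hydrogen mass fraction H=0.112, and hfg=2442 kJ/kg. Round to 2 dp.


HHV = LHV + hfg * 9 * H
Water addition = 2442 * 9 * 0.112 = 2461.536 kJ/kg
HHV = 36504 + 2461.536 = 38965.54 kJ/kg


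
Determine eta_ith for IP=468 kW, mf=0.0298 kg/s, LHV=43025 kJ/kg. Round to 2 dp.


eta_ith = (IP / (mf * LHV)) * 100
Denominator = 0.0298 * 43025 = 1282.1450 kW
eta_ith = (468 / 1282.1450) * 100 = 36.50%


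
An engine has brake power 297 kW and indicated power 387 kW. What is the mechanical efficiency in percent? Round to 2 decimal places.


eta_mech = (BP / IP) * 100
Ratio = 297 / 387 = 0.7674
eta_mech = 0.7674 * 100 = 76.74%


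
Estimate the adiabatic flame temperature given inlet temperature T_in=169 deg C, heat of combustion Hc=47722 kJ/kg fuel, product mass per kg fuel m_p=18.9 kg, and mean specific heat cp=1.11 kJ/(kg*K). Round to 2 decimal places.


T_ad = T_in + Hc / (m_p * cp)
Denominator = 18.9 * 1.11 = 20.9790
Temperature rise = 47722 / 20.9790 = 2274.75 K
T_ad = 169 + 2274.75 = 2443.75 deg C


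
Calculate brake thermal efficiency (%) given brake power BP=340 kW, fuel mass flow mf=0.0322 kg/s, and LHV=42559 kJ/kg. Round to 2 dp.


eta_BTE = (BP / (mf * LHV)) * 100
Denominator = 0.0322 * 42559 = 1370.3998 kW
eta_BTE = (340 / 1370.3998) * 100 = 24.81%


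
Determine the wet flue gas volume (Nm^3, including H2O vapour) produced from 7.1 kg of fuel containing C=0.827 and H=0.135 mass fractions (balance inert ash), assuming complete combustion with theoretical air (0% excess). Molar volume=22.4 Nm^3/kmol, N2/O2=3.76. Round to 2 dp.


Per kg fuel: CO2 = (C/12 kmol)*22.4 = (0.827/12)*22.4 = 1.54373 Nm^3
Per kg fuel: H2O = (H/2 kmol)*22.4 = (0.135/2)*22.4 = 1.51200 Nm^3
O2 needed per kg fuel = C/12 + H/4 = 0.827/12 + 0.135/4 = 0.10266667 kmol
Per kg fuel: N2 = O2*3.76*22.4 = 0.10266667*3.76*22.4 = 8.64700 Nm^3
Total per kg = 1.54373 + 1.51200 + 8.64700 = 11.70273 Nm^3
Total = 11.70273 * 7.1 = 83.09 Nm^3


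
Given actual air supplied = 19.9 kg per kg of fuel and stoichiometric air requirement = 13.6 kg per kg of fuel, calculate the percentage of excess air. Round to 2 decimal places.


Excess air = actual - stoichiometric = 19.9 - 13.6 = 6.30 kg/kg fuel
Excess air % = (excess / stoich) * 100 = (6.30 / 13.6) * 100 = 46.32%


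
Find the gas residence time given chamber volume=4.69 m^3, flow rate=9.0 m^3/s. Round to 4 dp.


tau = V / Q_flow
tau = 4.69 / 9.0 = 0.5211 s


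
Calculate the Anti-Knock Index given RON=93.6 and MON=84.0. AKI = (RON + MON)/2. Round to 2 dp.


AKI = (RON + MON) / 2
AKI = (93.6 + 84.0) / 2
AKI = 177.6 / 2 = 88.80


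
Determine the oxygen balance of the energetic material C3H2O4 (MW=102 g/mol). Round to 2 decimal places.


OB = -1600 * (2C + H/2 - O) / MW
Inner = 2*3 + 2/2 - 4 = 3.00
OB = -1600 * 3.00 / 102 = -47.06%


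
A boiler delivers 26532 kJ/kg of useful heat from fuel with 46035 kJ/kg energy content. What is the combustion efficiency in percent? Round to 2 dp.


Efficiency = (Q_useful / Q_fuel) * 100
Efficiency = (26532 / 46035) * 100
Efficiency = 0.5763 * 100 = 57.63%


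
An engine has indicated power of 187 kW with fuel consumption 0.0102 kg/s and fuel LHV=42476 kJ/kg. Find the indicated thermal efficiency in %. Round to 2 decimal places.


eta_ith = (IP / (mf * LHV)) * 100
Denominator = 0.0102 * 42476 = 433.2552 kW
eta_ith = (187 / 433.2552) * 100 = 43.16%


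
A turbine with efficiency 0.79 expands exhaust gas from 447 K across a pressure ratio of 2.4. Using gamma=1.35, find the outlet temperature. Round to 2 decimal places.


T_out = T_in * (1 - eta * (1 - PR^(-(gamma-1)/gamma)))
Exponent = -(1.35-1)/1.35 = -0.25925926
PR^exp = 2.4^(-0.25925926) = 0.79694200
Factor = 1 - 0.79*(1 - 0.79694200) = 0.83958418
T_out = 447 * 0.83958418 = 375.29 K


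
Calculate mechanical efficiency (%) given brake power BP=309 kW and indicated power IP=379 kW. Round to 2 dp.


eta_mech = (BP / IP) * 100
Ratio = 309 / 379 = 0.8153
eta_mech = 0.8153 * 100 = 81.53%


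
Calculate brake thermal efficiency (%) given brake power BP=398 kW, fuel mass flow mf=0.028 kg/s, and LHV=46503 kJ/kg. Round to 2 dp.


eta_BTE = (BP / (mf * LHV)) * 100
Denominator = 0.028 * 46503 = 1302.0840 kW
eta_BTE = (398 / 1302.0840) * 100 = 30.57%


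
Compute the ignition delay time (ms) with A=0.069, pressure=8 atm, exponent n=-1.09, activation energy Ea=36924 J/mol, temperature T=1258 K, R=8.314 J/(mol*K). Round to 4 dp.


tau = A * P^n * exp(Ea/(R*T))
P^n = 8^(-1.09) = 0.10366494
Ea/(R*T) = 36924/(8.314*1258) = 3.530353
exp(Ea/(R*T)) = 34.136001
tau = 0.069 * 0.10366494 * 34.136001 = 0.2442 ms


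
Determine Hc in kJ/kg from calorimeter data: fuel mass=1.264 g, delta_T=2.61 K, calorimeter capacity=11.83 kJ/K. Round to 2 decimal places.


Hc = C_cal * delta_T / m_fuel
Q_released = 11.83 * 2.61 = 30.8763 kJ
m_fuel = 1.264 g = 1.264/1000 kg = 0.001264 kg
Hc = 30.8763 / 0.001264 = 24427.45 kJ/kg


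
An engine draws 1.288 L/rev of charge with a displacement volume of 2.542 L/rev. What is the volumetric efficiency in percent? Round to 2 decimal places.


eta_v = (V_actual / V_disp) * 100
Ratio = 1.288 / 2.542 = 0.5067
eta_v = 0.5067 * 100 = 50.67%


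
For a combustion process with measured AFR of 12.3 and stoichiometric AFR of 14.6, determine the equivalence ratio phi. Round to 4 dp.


phi = AFR_stoich / AFR_actual
phi = 14.6 / 12.3 = 1.1870


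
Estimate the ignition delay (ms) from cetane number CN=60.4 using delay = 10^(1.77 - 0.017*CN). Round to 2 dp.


delay = 10^(1.77 - 0.017*CN)
Exponent = 1.77 - 0.017*60.4 = 0.7432
delay = 10^0.7432 = 5.54 ms


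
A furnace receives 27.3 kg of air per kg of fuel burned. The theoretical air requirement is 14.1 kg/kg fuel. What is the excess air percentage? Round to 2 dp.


Excess air = actual - stoichiometric = 27.3 - 14.1 = 13.20 kg/kg fuel
Excess air % = (excess / stoich) * 100 = (13.20 / 14.1) * 100 = 93.62%


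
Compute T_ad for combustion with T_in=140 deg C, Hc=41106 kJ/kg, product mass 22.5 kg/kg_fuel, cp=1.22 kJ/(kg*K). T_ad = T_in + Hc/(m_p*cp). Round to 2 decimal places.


T_ad = T_in + Hc / (m_p * cp)
Denominator = 22.5 * 1.22 = 27.4500
Temperature rise = 41106 / 27.4500 = 1497.49 K
T_ad = 140 + 1497.49 = 1637.49 deg C


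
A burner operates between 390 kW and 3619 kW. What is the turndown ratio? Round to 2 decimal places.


TDR = Q_max / Q_min
TDR = 3619 / 390 = 9.28


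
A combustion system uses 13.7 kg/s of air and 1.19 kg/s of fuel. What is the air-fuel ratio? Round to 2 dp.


AFR = m_air / m_fuel
AFR = 13.7 / 1.19 = 11.51


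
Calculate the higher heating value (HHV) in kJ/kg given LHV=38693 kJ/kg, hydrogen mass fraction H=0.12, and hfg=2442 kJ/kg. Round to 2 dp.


HHV = LHV + hfg * 9 * H
Water addition = 2442 * 9 * 0.12 = 2637.360 kJ/kg
HHV = 38693 + 2637.360 = 41330.36 kJ/kg


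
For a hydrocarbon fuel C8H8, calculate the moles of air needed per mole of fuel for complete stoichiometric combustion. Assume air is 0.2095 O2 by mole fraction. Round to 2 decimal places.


Balanced combustion: C8H8 + 10 O2 -> 8 CO2 + 4 H2O
O2 needed = C + H/4 = 8 + 8/4 = 10.00 moles
Air moles = O2 / 0.2095 = 10.00 / 0.2095 = 47.73 moles air


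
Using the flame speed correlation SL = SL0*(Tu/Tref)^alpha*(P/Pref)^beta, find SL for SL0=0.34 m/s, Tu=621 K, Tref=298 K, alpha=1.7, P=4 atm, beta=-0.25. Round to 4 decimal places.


SL = SL0 * (Tu/Tref)^alpha * (P/Pref)^beta
T ratio = 621/298 = 2.08389262
(T ratio)^alpha = 2.08389262^1.7 = 3.484080
(P/Pref)^beta = 4^(-0.25) = 0.707107
SL = 0.34 * 3.484080 * 0.707107 = 0.8376 m/s


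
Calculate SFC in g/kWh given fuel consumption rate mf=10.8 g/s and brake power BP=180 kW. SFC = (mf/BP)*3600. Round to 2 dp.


SFC = (mf / BP) * 3600
Rate = 10.8 / 180 = 0.060000 g/(s*kW)
SFC = 0.060000 * 3600 = 216.00 g/kWh


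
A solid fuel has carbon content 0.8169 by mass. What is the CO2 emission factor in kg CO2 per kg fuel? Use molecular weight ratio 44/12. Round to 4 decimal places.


EF = C_frac * (M_CO2 / M_C)
EF = 0.8169 * (44/12)
EF = 0.8169 * 3.666667 = 2.9953 kg_CO2/kg_fuel


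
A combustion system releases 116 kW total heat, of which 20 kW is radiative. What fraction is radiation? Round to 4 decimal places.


f_rad = Q_rad / Q_total
f_rad = 20 / 116 = 0.1724


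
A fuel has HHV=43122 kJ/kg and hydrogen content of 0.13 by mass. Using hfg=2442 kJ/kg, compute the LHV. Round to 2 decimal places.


LHV = HHV - hfg * 9 * H
Water correction = 2442 * 9 * 0.13 = 2857.140 kJ/kg
LHV = 43122 - 2857.140 = 40264.86 kJ/kg


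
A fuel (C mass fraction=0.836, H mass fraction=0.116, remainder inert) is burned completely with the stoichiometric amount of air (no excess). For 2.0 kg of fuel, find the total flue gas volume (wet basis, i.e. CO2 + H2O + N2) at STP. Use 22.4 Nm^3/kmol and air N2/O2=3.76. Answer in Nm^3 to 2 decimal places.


Per kg fuel: CO2 = (C/12 kmol)*22.4 = (0.836/12)*22.4 = 1.56053 Nm^3
Per kg fuel: H2O = (H/2 kmol)*22.4 = (0.116/2)*22.4 = 1.29920 Nm^3
O2 needed per kg fuel = C/12 + H/4 = 0.836/12 + 0.116/4 = 0.09866667 kmol
Per kg fuel: N2 = O2*3.76*22.4 = 0.09866667*3.76*22.4 = 8.31010 Nm^3
Total per kg = 1.56053 + 1.29920 + 8.31010 = 11.16983 Nm^3
Total = 11.16983 * 2.0 = 22.34 Nm^3


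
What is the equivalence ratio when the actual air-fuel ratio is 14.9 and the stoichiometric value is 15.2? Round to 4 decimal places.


phi = AFR_stoich / AFR_actual
phi = 15.2 / 14.9 = 1.0201


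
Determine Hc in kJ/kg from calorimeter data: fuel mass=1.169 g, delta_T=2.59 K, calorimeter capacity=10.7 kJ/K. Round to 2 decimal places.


Hc = C_cal * delta_T / m_fuel
Q_released = 10.7 * 2.59 = 27.7130 kJ
m_fuel = 1.169 g = 1.169/1000 kg = 0.001169 kg
Hc = 27.7130 / 0.001169 = 23706.59 kJ/kg


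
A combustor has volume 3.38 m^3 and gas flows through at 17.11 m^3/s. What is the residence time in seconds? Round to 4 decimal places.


tau = V / Q_flow
tau = 3.38 / 17.11 = 0.1975 s


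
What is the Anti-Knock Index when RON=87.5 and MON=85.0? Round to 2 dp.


AKI = (RON + MON) / 2
AKI = (87.5 + 85.0) / 2
AKI = 172.5 / 2 = 86.25


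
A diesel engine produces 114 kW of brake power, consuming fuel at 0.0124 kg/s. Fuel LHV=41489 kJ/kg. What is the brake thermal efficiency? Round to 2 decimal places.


eta_BTE = (BP / (mf * LHV)) * 100
Denominator = 0.0124 * 41489 = 514.4636 kW
eta_BTE = (114 / 514.4636) * 100 = 22.16%


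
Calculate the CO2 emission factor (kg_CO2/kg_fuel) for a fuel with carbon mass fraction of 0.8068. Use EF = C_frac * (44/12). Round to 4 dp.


EF = C_frac * (M_CO2 / M_C)
EF = 0.8068 * (44/12)
EF = 0.8068 * 3.666667 = 2.9583 kg_CO2/kg_fuel


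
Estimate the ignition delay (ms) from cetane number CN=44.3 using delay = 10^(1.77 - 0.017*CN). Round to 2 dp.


delay = 10^(1.77 - 0.017*CN)
Exponent = 1.77 - 0.017*44.3 = 1.0169
delay = 10^1.0169 = 10.40 ms


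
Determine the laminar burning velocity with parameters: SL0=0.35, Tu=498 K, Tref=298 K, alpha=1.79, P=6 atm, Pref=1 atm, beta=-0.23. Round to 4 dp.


SL = SL0 * (Tu/Tref)^alpha * (P/Pref)^beta
T ratio = 498/298 = 1.67114094
(T ratio)^alpha = 1.67114094^1.79 = 2.507226
(P/Pref)^beta = 6^(-0.23) = 0.662255
SL = 0.35 * 2.507226 * 0.662255 = 0.5811 m/s


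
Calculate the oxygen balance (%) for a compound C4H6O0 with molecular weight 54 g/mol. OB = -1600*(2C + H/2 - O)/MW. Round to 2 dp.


OB = -1600 * (2C + H/2 - O) / MW
Inner = 2*4 + 6/2 - 0 = 11.00
OB = -1600 * 11.00 / 54 = -325.93%


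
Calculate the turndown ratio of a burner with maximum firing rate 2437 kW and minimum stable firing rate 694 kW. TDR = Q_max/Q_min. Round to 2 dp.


TDR = Q_max / Q_min
TDR = 2437 / 694 = 3.51


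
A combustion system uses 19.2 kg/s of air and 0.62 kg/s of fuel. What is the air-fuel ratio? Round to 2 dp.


AFR = m_air / m_fuel
AFR = 19.2 / 0.62 = 30.97


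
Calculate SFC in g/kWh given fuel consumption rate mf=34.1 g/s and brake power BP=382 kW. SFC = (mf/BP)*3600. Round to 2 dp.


SFC = (mf / BP) * 3600
Rate = 34.1 / 382 = 0.089267 g/(s*kW)
SFC = 0.089267 * 3600 = 321.36 g/kWh


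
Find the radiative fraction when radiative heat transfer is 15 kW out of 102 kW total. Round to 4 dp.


f_rad = Q_rad / Q_total
f_rad = 15 / 102 = 0.1471


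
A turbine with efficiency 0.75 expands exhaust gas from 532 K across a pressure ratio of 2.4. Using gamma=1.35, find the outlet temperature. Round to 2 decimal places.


T_out = T_in * (1 - eta * (1 - PR^(-(gamma-1)/gamma)))
Exponent = -(1.35-1)/1.35 = -0.25925926
PR^exp = 2.4^(-0.25925926) = 0.79694200
Factor = 1 - 0.75*(1 - 0.79694200) = 0.84770650
T_out = 532 * 0.84770650 = 450.98 K


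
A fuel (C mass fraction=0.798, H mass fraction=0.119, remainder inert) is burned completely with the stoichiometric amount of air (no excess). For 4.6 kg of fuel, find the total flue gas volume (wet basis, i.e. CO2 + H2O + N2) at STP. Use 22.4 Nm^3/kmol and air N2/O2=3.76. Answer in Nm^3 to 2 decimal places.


Per kg fuel: CO2 = (C/12 kmol)*22.4 = (0.798/12)*22.4 = 1.48960 Nm^3
Per kg fuel: H2O = (H/2 kmol)*22.4 = (0.119/2)*22.4 = 1.33280 Nm^3
O2 needed per kg fuel = C/12 + H/4 = 0.798/12 + 0.119/4 = 0.09625000 kmol
Per kg fuel: N2 = O2*3.76*22.4 = 0.09625000*3.76*22.4 = 8.10656 Nm^3
Total per kg = 1.48960 + 1.33280 + 8.10656 = 10.92896 Nm^3
Total = 10.92896 * 4.6 = 50.27 Nm^3


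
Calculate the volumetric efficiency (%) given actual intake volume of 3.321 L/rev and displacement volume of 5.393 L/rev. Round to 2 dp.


eta_v = (V_actual / V_disp) * 100
Ratio = 3.321 / 5.393 = 0.6158
eta_v = 0.6158 * 100 = 61.58%


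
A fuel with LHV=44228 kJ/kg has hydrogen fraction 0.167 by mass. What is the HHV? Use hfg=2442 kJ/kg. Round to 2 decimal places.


HHV = LHV + hfg * 9 * H
Water addition = 2442 * 9 * 0.167 = 3670.326 kJ/kg
HHV = 44228 + 3670.326 = 47898.33 kJ/kg


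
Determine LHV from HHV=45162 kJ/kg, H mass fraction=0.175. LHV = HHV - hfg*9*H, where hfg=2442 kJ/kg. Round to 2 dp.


LHV = HHV - hfg * 9 * H
Water correction = 2442 * 9 * 0.175 = 3846.150 kJ/kg
LHV = 45162 - 3846.150 = 41315.85 kJ/kg


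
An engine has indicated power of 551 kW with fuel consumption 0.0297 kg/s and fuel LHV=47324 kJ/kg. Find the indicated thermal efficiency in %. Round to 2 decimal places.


eta_ith = (IP / (mf * LHV)) * 100
Denominator = 0.0297 * 47324 = 1405.5228 kW
eta_ith = (551 / 1405.5228) * 100 = 39.20%


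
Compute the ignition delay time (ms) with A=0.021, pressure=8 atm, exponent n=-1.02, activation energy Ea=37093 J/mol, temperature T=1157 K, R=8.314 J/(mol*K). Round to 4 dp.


tau = A * P^n * exp(Ea/(R*T))
P^n = 8^(-1.02) = 0.11990801
Ea/(R*T) = 37093/(8.314*1157) = 3.856103
exp(Ea/(R*T)) = 47.280720
tau = 0.021 * 0.11990801 * 47.280720 = 0.1191 ms


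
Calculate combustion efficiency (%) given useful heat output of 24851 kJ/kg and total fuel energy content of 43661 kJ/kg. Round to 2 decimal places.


Efficiency = (Q_useful / Q_fuel) * 100
Efficiency = (24851 / 43661) * 100
Efficiency = 0.5692 * 100 = 56.92%


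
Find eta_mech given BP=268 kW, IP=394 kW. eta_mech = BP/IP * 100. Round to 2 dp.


eta_mech = (BP / IP) * 100
Ratio = 268 / 394 = 0.6802
eta_mech = 0.6802 * 100 = 68.02%


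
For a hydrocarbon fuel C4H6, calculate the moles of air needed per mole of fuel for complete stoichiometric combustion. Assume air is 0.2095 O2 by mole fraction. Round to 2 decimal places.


Balanced combustion: C4H6 + 5.5 O2 -> 4 CO2 + 3 H2O
O2 needed = C + H/4 = 4 + 6/4 = 5.50 moles
Air moles = O2 / 0.2095 = 5.50 / 0.2095 = 26.25 moles air


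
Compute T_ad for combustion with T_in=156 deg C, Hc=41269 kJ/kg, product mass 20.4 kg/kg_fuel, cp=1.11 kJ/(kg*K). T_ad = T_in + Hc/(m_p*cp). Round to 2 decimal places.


T_ad = T_in + Hc / (m_p * cp)
Denominator = 20.4 * 1.11 = 22.6440
Temperature rise = 41269 / 22.6440 = 1822.51 K
T_ad = 156 + 1822.51 = 1978.51 deg C


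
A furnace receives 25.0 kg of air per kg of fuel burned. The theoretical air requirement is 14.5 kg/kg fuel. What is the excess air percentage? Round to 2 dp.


Excess air = actual - stoichiometric = 25.0 - 14.5 = 10.50 kg/kg fuel
Excess air % = (excess / stoich) * 100 = (10.50 / 14.5) * 100 = 72.41%


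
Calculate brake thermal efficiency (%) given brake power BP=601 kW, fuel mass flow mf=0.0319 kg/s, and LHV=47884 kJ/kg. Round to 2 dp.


eta_BTE = (BP / (mf * LHV)) * 100
Denominator = 0.0319 * 47884 = 1527.4996 kW
eta_BTE = (601 / 1527.4996) * 100 = 39.35%


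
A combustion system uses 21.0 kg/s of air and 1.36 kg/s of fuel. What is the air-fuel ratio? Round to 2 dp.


AFR = m_air / m_fuel
AFR = 21.0 / 1.36 = 15.44


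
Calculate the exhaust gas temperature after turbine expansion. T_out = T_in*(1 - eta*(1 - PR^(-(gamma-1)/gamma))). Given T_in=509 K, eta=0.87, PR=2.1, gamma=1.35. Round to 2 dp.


T_out = T_in * (1 - eta * (1 - PR^(-(gamma-1)/gamma)))
Exponent = -(1.35-1)/1.35 = -0.25925926
PR^exp = 2.1^(-0.25925926) = 0.82501466
Factor = 1 - 0.87*(1 - 0.82501466) = 0.84776275
T_out = 509 * 0.84776275 = 431.51 K


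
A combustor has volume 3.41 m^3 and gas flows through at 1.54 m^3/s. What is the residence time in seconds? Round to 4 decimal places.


tau = V / Q_flow
tau = 3.41 / 1.54 = 2.2143 s


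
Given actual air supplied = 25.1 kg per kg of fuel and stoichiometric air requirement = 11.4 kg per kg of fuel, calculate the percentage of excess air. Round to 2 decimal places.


Excess air = actual - stoichiometric = 25.1 - 11.4 = 13.70 kg/kg fuel
Excess air % = (excess / stoich) * 100 = (13.70 / 11.4) * 100 = 120.18%


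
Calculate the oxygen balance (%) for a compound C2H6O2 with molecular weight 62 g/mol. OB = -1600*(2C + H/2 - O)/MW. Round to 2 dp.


OB = -1600 * (2C + H/2 - O) / MW
Inner = 2*2 + 6/2 - 2 = 5.00
OB = -1600 * 5.00 / 62 = -129.03%


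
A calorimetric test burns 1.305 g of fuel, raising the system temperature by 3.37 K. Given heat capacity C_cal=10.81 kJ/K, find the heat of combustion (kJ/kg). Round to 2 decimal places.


Hc = C_cal * delta_T / m_fuel
Q_released = 10.81 * 3.37 = 36.4297 kJ
m_fuel = 1.305 g = 1.305/1000 kg = 0.001305 kg
Hc = 36.4297 / 0.001305 = 27915.48 kJ/kg


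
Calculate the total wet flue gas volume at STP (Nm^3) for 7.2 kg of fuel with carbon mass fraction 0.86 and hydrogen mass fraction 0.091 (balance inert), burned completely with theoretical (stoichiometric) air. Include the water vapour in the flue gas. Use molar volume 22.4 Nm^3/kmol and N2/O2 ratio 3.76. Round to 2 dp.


Per kg fuel: CO2 = (C/12 kmol)*22.4 = (0.86/12)*22.4 = 1.60533 Nm^3
Per kg fuel: H2O = (H/2 kmol)*22.4 = (0.091/2)*22.4 = 1.01920 Nm^3
O2 needed per kg fuel = C/12 + H/4 = 0.86/12 + 0.091/4 = 0.09441667 kmol
Per kg fuel: N2 = O2*3.76*22.4 = 0.09441667*3.76*22.4 = 7.95215 Nm^3
Total per kg = 1.60533 + 1.01920 + 7.95215 = 10.57668 Nm^3
Total = 10.57668 * 7.2 = 76.15 Nm^3


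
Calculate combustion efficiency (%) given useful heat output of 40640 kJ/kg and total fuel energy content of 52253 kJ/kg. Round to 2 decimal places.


Efficiency = (Q_useful / Q_fuel) * 100
Efficiency = (40640 / 52253) * 100
Efficiency = 0.7778 * 100 = 77.78%


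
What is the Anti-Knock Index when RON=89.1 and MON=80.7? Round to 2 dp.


AKI = (RON + MON) / 2
AKI = (89.1 + 80.7) / 2
AKI = 169.8 / 2 = 84.90


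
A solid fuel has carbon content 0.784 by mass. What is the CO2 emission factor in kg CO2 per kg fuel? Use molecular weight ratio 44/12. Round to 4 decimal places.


EF = C_frac * (M_CO2 / M_C)
EF = 0.784 * (44/12)
EF = 0.784 * 3.666667 = 2.8747 kg_CO2/kg_fuel


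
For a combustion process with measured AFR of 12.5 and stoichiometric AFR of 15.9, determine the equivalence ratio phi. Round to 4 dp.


phi = AFR_stoich / AFR_actual
phi = 15.9 / 12.5 = 1.2720


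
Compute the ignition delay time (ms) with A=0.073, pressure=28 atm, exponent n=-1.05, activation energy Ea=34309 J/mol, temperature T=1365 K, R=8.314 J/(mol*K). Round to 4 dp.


tau = A * P^n * exp(Ea/(R*T))
P^n = 28^(-1.05) = 0.03023320
Ea/(R*T) = 34309/(8.314*1365) = 3.023190
exp(Ea/(R*T)) = 20.556756
tau = 0.073 * 0.03023320 * 20.556756 = 0.0454 ms


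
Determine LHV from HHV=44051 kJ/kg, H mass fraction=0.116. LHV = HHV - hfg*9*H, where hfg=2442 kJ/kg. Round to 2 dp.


LHV = HHV - hfg * 9 * H
Water correction = 2442 * 9 * 0.116 = 2549.448 kJ/kg
LHV = 44051 - 2549.448 = 41501.55 kJ/kg


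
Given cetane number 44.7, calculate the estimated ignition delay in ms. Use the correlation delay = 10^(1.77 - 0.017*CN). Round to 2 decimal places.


delay = 10^(1.77 - 0.017*CN)
Exponent = 1.77 - 0.017*44.7 = 1.0101
delay = 10^1.0101 = 10.24 ms


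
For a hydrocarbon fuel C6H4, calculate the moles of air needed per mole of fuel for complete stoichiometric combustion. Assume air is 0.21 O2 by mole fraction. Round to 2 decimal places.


Balanced combustion: C6H4 + 7 O2 -> 6 CO2 + 2 H2O
O2 needed = C + H/4 = 6 + 4/4 = 7.00 moles
Air moles = O2 / 0.21 = 7.00 / 0.21 = 33.33 moles air


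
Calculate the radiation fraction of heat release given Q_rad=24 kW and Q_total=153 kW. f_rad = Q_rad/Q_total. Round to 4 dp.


f_rad = Q_rad / Q_total
f_rad = 24 / 153 = 0.1569


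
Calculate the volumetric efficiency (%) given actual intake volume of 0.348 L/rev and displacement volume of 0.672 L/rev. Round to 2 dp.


eta_v = (V_actual / V_disp) * 100
Ratio = 0.348 / 0.672 = 0.5179
eta_v = 0.5179 * 100 = 51.79%


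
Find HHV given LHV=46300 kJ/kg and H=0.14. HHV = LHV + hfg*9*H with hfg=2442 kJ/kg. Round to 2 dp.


HHV = LHV + hfg * 9 * H
Water addition = 2442 * 9 * 0.14 = 3076.920 kJ/kg
HHV = 46300 + 3076.920 = 49376.92 kJ/kg


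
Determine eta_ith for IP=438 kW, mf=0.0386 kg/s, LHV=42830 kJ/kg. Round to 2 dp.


eta_ith = (IP / (mf * LHV)) * 100
Denominator = 0.0386 * 42830 = 1653.2380 kW
eta_ith = (438 / 1653.2380) * 100 = 26.49%


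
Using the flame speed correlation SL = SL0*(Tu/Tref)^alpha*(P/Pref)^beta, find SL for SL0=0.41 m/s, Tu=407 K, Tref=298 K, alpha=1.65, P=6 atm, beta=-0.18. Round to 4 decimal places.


SL = SL0 * (Tu/Tref)^alpha * (P/Pref)^beta
T ratio = 407/298 = 1.36577181
(T ratio)^alpha = 1.36577181^1.65 = 1.672530
(P/Pref)^beta = 6^(-0.18) = 0.724324
SL = 0.41 * 1.672530 * 0.724324 = 0.4967 m/s


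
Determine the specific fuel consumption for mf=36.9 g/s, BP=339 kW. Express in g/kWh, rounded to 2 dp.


SFC = (mf / BP) * 3600
Rate = 36.9 / 339 = 0.108850 g/(s*kW)
SFC = 0.108850 * 3600 = 391.86 g/kWh


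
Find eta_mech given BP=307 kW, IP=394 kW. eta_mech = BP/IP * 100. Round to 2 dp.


eta_mech = (BP / IP) * 100
Ratio = 307 / 394 = 0.7792
eta_mech = 0.7792 * 100 = 77.92%


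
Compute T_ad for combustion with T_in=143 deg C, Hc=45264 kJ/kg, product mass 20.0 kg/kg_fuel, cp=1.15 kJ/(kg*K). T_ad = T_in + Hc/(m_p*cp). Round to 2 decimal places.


T_ad = T_in + Hc / (m_p * cp)
Denominator = 20.0 * 1.15 = 23.0000
Temperature rise = 45264 / 23.0000 = 1968.00 K
T_ad = 143 + 1968.00 = 2111.00 deg C


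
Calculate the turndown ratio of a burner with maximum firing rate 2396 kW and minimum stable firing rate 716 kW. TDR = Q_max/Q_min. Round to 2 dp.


TDR = Q_max / Q_min
TDR = 2396 / 716 = 3.35


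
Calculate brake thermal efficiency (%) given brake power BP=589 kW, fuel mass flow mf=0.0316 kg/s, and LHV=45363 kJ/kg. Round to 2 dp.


eta_BTE = (BP / (mf * LHV)) * 100
Denominator = 0.0316 * 45363 = 1433.4708 kW
eta_BTE = (589 / 1433.4708) * 100 = 41.09%


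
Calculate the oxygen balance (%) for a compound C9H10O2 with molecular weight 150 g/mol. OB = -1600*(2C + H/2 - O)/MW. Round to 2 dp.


OB = -1600 * (2C + H/2 - O) / MW
Inner = 2*9 + 10/2 - 2 = 21.00
OB = -1600 * 21.00 / 150 = -224.00%


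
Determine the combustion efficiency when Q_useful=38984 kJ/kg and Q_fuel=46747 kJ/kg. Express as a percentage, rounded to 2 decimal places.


Efficiency = (Q_useful / Q_fuel) * 100
Efficiency = (38984 / 46747) * 100
Efficiency = 0.8339 * 100 = 83.39%


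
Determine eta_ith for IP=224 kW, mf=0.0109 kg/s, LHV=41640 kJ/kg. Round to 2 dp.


eta_ith = (IP / (mf * LHV)) * 100
Denominator = 0.0109 * 41640 = 453.8760 kW
eta_ith = (224 / 453.8760) * 100 = 49.35%


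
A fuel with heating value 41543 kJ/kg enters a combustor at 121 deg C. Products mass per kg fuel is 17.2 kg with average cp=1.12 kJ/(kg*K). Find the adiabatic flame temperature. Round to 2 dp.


T_ad = T_in + Hc / (m_p * cp)
Denominator = 17.2 * 1.12 = 19.2640
Temperature rise = 41543 / 19.2640 = 2156.51 K
T_ad = 121 + 2156.51 = 2277.51 deg C


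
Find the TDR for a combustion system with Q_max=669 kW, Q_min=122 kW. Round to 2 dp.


TDR = Q_max / Q_min
TDR = 669 / 122 = 5.48


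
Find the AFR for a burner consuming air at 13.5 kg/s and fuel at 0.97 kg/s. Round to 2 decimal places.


AFR = m_air / m_fuel
AFR = 13.5 / 0.97 = 13.92


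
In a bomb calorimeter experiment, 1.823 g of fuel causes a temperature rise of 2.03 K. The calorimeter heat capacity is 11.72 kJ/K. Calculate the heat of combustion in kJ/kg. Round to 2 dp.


Hc = C_cal * delta_T / m_fuel
Q_released = 11.72 * 2.03 = 23.7916 kJ
m_fuel = 1.823 g = 1.823/1000 kg = 0.001823 kg
Hc = 23.7916 / 0.001823 = 13050.80 kJ/kg


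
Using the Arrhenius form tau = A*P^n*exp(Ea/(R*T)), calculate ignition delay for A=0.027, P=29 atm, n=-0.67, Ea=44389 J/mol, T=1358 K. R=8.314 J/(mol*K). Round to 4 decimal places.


tau = A * P^n * exp(Ea/(R*T))
P^n = 29^(-0.67) = 0.10475948
Ea/(R*T) = 44389/(8.314*1358) = 3.931566
exp(Ea/(R*T)) = 50.986761
tau = 0.027 * 0.10475948 * 50.986761 = 0.1442 ms


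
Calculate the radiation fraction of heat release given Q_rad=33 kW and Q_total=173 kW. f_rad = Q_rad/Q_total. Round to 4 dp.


f_rad = Q_rad / Q_total
f_rad = 33 / 173 = 0.1908


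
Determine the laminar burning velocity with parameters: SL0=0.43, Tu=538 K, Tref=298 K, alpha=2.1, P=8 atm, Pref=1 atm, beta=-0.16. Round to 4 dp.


SL = SL0 * (Tu/Tref)^alpha * (P/Pref)^beta
T ratio = 538/298 = 1.80536913
(T ratio)^alpha = 1.80536913^2.1 = 3.457710
(P/Pref)^beta = 8^(-0.16) = 0.716978
SL = 0.43 * 3.457710 * 0.716978 = 1.0660 m/s


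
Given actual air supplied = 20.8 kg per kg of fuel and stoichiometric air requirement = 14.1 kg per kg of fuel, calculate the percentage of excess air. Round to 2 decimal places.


Excess air = actual - stoichiometric = 20.8 - 14.1 = 6.70 kg/kg fuel
Excess air % = (excess / stoich) * 100 = (6.70 / 14.1) * 100 = 47.52%


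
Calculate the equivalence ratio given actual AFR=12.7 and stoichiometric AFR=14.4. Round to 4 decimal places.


phi = AFR_stoich / AFR_actual
phi = 14.4 / 12.7 = 1.1339


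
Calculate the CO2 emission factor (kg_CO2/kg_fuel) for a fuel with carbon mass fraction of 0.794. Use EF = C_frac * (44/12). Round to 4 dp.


EF = C_frac * (M_CO2 / M_C)
EF = 0.794 * (44/12)
EF = 0.794 * 3.666667 = 2.9113 kg_CO2/kg_fuel


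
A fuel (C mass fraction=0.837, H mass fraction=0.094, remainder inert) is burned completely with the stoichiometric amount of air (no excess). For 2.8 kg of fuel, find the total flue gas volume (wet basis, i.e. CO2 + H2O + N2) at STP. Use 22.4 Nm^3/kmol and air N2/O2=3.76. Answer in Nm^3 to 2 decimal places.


Per kg fuel: CO2 = (C/12 kmol)*22.4 = (0.837/12)*22.4 = 1.56240 Nm^3
Per kg fuel: H2O = (H/2 kmol)*22.4 = (0.094/2)*22.4 = 1.05280 Nm^3
O2 needed per kg fuel = C/12 + H/4 = 0.837/12 + 0.094/4 = 0.09325000 kmol
Per kg fuel: N2 = O2*3.76*22.4 = 0.09325000*3.76*22.4 = 7.85389 Nm^3
Total per kg = 1.56240 + 1.05280 + 7.85389 = 10.46909 Nm^3
Total = 10.46909 * 2.8 = 29.31 Nm^3


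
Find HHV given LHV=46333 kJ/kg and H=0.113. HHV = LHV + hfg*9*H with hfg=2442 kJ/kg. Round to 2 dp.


HHV = LHV + hfg * 9 * H
Water addition = 2442 * 9 * 0.113 = 2483.514 kJ/kg
HHV = 46333 + 2483.514 = 48816.51 kJ/kg


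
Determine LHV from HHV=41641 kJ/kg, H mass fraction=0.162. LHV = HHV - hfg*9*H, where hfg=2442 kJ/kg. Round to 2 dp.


LHV = HHV - hfg * 9 * H
Water correction = 2442 * 9 * 0.162 = 3560.436 kJ/kg
LHV = 41641 - 3560.436 = 38080.56 kJ/kg


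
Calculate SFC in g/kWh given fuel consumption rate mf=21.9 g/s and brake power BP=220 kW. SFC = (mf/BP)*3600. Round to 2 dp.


SFC = (mf / BP) * 3600
Rate = 21.9 / 220 = 0.099545 g/(s*kW)
SFC = 0.099545 * 3600 = 358.36 g/kWh


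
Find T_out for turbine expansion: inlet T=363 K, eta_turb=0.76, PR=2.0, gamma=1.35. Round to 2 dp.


T_out = T_in * (1 - eta * (1 - PR^(-(gamma-1)/gamma)))
Exponent = -(1.35-1)/1.35 = -0.25925926
PR^exp = 2.0^(-0.25925926) = 0.83551680
Factor = 1 - 0.76*(1 - 0.83551680) = 0.87499277
T_out = 363 * 0.87499277 = 317.62 K


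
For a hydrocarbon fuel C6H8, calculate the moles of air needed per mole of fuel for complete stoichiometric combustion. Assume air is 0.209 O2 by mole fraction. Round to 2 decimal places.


Balanced combustion: C6H8 + 8 O2 -> 6 CO2 + 4 H2O
O2 needed = C + H/4 = 6 + 8/4 = 8.00 moles
Air moles = O2 / 0.209 = 8.00 / 0.209 = 38.28 moles air


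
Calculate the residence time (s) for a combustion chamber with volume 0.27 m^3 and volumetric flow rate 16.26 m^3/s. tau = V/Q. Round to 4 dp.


tau = V / Q_flow
tau = 0.27 / 16.26 = 0.0166 s


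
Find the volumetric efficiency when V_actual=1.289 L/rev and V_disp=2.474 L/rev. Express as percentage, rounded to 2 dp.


eta_v = (V_actual / V_disp) * 100
Ratio = 1.289 / 2.474 = 0.5210
eta_v = 0.5210 * 100 = 52.10%


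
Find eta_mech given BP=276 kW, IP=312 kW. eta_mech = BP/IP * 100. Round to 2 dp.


eta_mech = (BP / IP) * 100
Ratio = 276 / 312 = 0.8846
eta_mech = 0.8846 * 100 = 88.46%


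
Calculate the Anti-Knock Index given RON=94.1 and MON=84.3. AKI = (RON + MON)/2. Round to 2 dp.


AKI = (RON + MON) / 2
AKI = (94.1 + 84.3) / 2
AKI = 178.4 / 2 = 89.20


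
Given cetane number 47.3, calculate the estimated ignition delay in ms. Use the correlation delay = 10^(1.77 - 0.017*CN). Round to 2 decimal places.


delay = 10^(1.77 - 0.017*CN)
Exponent = 1.77 - 0.017*47.3 = 0.9659
delay = 10^0.9659 = 9.24 ms


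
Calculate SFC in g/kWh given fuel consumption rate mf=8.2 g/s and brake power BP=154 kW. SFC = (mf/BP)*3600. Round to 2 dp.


SFC = (mf / BP) * 3600
Rate = 8.2 / 154 = 0.053247 g/(s*kW)
SFC = 0.053247 * 3600 = 191.69 g/kWh


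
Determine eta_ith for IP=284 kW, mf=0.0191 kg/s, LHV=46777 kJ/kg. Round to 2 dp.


eta_ith = (IP / (mf * LHV)) * 100
Denominator = 0.0191 * 46777 = 893.4407 kW
eta_ith = (284 / 893.4407) * 100 = 31.79%


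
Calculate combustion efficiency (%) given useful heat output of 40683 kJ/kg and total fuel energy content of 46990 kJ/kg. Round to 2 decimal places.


Efficiency = (Q_useful / Q_fuel) * 100
Efficiency = (40683 / 46990) * 100
Efficiency = 0.8658 * 100 = 86.58%


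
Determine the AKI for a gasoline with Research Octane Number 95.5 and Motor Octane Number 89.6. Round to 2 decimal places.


AKI = (RON + MON) / 2
AKI = (95.5 + 89.6) / 2
AKI = 185.1 / 2 = 92.55


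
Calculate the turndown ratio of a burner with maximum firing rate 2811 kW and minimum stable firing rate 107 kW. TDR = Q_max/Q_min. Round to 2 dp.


TDR = Q_max / Q_min
TDR = 2811 / 107 = 26.27


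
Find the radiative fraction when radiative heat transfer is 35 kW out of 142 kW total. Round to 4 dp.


f_rad = Q_rad / Q_total
f_rad = 35 / 142 = 0.2465


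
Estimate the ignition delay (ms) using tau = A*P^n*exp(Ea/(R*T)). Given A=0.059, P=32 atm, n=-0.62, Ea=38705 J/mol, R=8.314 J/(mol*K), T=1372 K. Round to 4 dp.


tau = A * P^n * exp(Ea/(R*T))
P^n = 32^(-0.62) = 0.11662912
Ea/(R*T) = 38705/(8.314*1372) = 3.393149
exp(Ea/(R*T)) = 29.759520
tau = 0.059 * 0.11662912 * 29.759520 = 0.2048 ms


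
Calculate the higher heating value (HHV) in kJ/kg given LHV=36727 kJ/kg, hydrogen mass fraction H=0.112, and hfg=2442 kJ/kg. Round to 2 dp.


HHV = LHV + hfg * 9 * H
Water addition = 2442 * 9 * 0.112 = 2461.536 kJ/kg
HHV = 36727 + 2461.536 = 39188.54 kJ/kg


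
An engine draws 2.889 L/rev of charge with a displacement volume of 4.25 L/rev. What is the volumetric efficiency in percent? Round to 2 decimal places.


eta_v = (V_actual / V_disp) * 100
Ratio = 2.889 / 4.25 = 0.6798
eta_v = 0.6798 * 100 = 67.98%


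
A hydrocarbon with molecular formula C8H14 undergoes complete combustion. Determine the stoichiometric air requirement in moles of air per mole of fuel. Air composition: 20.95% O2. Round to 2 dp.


Balanced combustion: C8H14 + 11.5 O2 -> 8 CO2 + 7 H2O
O2 needed = C + H/4 = 8 + 14/4 = 11.50 moles
Air moles = O2 / 0.2095 = 11.50 / 0.2095 = 54.89 moles air


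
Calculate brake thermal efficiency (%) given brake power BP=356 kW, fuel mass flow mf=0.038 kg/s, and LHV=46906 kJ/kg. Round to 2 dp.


eta_BTE = (BP / (mf * LHV)) * 100
Denominator = 0.038 * 46906 = 1782.4280 kW
eta_BTE = (356 / 1782.4280) * 100 = 19.97%


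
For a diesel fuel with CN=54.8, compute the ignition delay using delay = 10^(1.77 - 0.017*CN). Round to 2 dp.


delay = 10^(1.77 - 0.017*CN)
Exponent = 1.77 - 0.017*54.8 = 0.8384
delay = 10^0.8384 = 6.89 ms


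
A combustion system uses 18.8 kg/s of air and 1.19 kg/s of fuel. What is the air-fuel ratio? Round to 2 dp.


AFR = m_air / m_fuel
AFR = 18.8 / 1.19 = 15.80
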